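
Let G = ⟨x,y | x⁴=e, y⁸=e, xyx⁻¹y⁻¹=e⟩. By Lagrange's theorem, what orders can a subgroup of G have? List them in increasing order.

|G| = 32 = 2⁵. By Lagrange's theorem the order of any subgroup divides 32; the divisors of 32 are 1, 2, 4, 8, 16, 32.

Answer: 1, 2, 4, 8, 16, 32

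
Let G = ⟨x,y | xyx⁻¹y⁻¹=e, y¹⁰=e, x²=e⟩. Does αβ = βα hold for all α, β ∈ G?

Each pair of generators commutes: x·y = xy = y·x. Since the generators pairwise commute, every element of G commutes with every other, so G is abelian.

Answer: Yes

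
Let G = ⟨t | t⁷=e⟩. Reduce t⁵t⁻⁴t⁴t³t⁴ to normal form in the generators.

Multiply left to right, reducing at each step:
  (t⁵) · t⁻⁴ = t
  t · t⁴ = t⁵
  (t⁵) · t³ = t
  t · t⁴ = t⁵

Answer: t⁵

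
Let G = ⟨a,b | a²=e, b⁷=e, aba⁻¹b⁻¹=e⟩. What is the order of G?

Enumerate words in the generators, reducing via the relations: the distinct elements are
  {a, b, e, ab, b², b³, b⁴, b⁵, b⁶, ab², ab³, ab⁴, ab⁵, ab⁶}.
No further products give new elements, so |G| = 14.

Answer: 14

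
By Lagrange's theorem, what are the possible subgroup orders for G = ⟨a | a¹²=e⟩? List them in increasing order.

|G| = 12 = 2² · 3. By Lagrange's theorem the order of any subgroup divides 12; the divisors of 12 are 1, 2, 3, 4, 6, 12.

Answer: 1, 2, 3, 4, 6, 12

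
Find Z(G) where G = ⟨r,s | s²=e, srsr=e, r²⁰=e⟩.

An element z ∈ Z(G) iff z commutes with every generator.
For example r¹⁰ is central: (r¹⁰)·r = r¹¹ = r·(r¹⁰); (r¹⁰)·s = r¹⁰s = s·(r¹⁰).
Whereas r ∉ Z(G) since r·s = rs ≠ r¹⁹s = s·r.
Checking each of the 40 elements this way gives Z(G) = {e, r¹⁰}, of order 2.

Answer: {e, r¹⁰}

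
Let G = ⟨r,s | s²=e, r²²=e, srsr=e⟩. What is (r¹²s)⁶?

Compute successive powers of (r¹²s), reducing at each step:
  (r¹²s)²: (r¹²s) · r¹² = s;   s · s = e
  (r¹²s)³: e · r¹² = r¹²;   (r¹²) · s = r¹²s
  (r¹²s)⁴: (r¹²s) · r¹² = s;   s · s = e
  (r¹²s)⁵: e · r¹² = r¹²;   (r¹²) · s = r¹²s
  (r¹²s)⁶: (r¹²s) · r¹² = s;   s · s = e

Answer: e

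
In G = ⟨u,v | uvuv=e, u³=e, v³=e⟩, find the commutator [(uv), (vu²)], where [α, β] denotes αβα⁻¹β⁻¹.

[(uv), (vu²)] = (uv)·(vu²)·(uv)⁻¹·(vu²)⁻¹.
  (uv) · (vu²) = u²v
  (u²v) · (uv) = u
  u · (uv²) = u²v²

Answer: u²v²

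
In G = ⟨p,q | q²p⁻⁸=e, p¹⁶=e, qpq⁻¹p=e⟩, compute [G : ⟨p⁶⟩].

First find ord(p⁶) by computing successive powers:
  (p⁶)¹ = p⁶, (p⁶)² = p¹², (p⁶)³ = p², (p⁶)⁴ = p⁸, (p⁶)⁵ = p¹⁴, (p⁶)⁶ = p⁴, (p⁶)⁷ = p¹⁰, (p⁶)⁸ = e.
So |⟨p⁶⟩| = ord(p⁶) = 8. With |G| = 32, by Lagrange [G : ⟨p⁶⟩] = 32/8 = 4.

Answer: 4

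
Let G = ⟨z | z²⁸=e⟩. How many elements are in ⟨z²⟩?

|⟨z²⟩| equals the order of z². Compute successive powers until reaching e:
  (z²)¹ = z², (z²)² = z⁴, (z²)³ = z⁶, (z²)⁴ = z⁸, (z²)⁵ = z¹⁰, (z²)⁶ = z¹², (z²)⁷ = z¹⁴, (z²)⁸ = z¹⁶, (z²)⁹ = z¹⁸, (z²)¹⁰ = z²⁰, (z²)¹¹ = z²², (z²)¹² = z²⁴, (z²)¹³ = z²⁶, (z²)¹⁴ = e.
The smallest positive k with (z²)ᵏ = e is 14, so |⟨z²⟩| = 14.

Answer: 14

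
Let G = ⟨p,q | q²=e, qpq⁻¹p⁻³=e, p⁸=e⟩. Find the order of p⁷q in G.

Compute successive powers until reaching e:
  (p⁷q)¹ = p⁷q, (p⁷q)² = p⁴, (p⁷q)³ = p³q, (p⁷q)⁴ = e.
The smallest positive k with (p⁷q)ᵏ = e is 4.

Answer: 4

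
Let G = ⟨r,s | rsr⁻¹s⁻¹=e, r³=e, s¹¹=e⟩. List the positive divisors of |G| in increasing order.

|G| = 33 = 3 · 11. By Lagrange's theorem the order of any subgroup divides 33; the divisors of 33 are 1, 3, 11, 33.

Answer: 1, 3, 11, 33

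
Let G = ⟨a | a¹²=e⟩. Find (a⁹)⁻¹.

The order of (a⁹) is 4 (smallest k with (a⁹)ᵏ = e), so (a⁹)⁻¹ = (a⁹)³ = a³.
Check: (a⁹) · (a³) → (a⁹) · a³ = e, giving e as required.

Answer: a³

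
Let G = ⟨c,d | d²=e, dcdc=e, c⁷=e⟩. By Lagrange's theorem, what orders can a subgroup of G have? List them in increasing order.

|G| = 14 = 2 · 7. By Lagrange's theorem the order of any subgroup divides 14; the divisors of 14 are 1, 2, 7, 14.

Answer: 1, 2, 7, 14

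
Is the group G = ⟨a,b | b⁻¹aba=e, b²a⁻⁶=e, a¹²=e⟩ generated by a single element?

Every cyclic group is abelian. But a·b = ab while b·a = a⁵b⁻¹, so a·b ≠ b·a and G is not abelian. Hence G is not cyclic.

Answer: No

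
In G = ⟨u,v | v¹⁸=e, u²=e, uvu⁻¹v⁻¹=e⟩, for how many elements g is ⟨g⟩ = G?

⟨g⟩ = G would require ord(g) = |G| = 36, but the maximum element order in G is 18 < 36. So G is not cyclic and no single element generates it: the count is 0.

Answer: 0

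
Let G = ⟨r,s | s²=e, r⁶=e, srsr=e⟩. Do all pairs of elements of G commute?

r·s = rs but s·r = r⁵s, so r·s ≠ s·r and G is not abelian.

Answer: No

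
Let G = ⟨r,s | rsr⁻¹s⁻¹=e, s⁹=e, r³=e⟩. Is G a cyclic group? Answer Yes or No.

|G| = 27, but the maximum element order in G is 9 < 27. No single element generates all of G, so G is not cyclic.

Answer: No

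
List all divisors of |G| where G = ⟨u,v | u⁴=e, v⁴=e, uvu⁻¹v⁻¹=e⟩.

|G| = 16 = 2⁴. By Lagrange's theorem the order of any subgroup divides 16; the divisors of 16 are 1, 2, 4, 8, 16.

Answer: 1, 2, 4, 8, 16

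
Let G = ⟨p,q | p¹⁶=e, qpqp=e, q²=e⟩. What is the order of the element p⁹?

Compute successive powers until reaching e:
  (p⁹)¹ = p⁹, (p⁹)² = p², (p⁹)³ = p¹¹, (p⁹)⁴ = p⁴, (p⁹)⁵ = p¹³, (p⁹)⁶ = p⁶, (p⁹)⁷ = p¹⁵, (p⁹)⁸ = p⁸, (p⁹)⁹ = p, (p⁹)¹⁰ = p¹⁰, (p⁹)¹¹ = p³, (p⁹)¹² = p¹², (p⁹)¹³ = p⁵, (p⁹)¹⁴ = p¹⁴, (p⁹)¹⁵ = p⁷, (p⁹)¹⁶ = e.
The smallest positive k with (p⁹)ᵏ = e is 16.

Answer: 16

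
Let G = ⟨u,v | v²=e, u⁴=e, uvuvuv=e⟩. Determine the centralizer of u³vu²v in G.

⟨u³vu²v⟩ ⊆ C_G(u³vu²v) since powers of u³vu²v commute with u³vu²v; so |C_G(u³vu²v)| ≥ |⟨u³vu²v⟩| = 2.
By orbit–stabilizer, |C_G(u³vu²v)| = |G| / |conj. class of u³vu²v| = 24 / 6 = 4.
The 4 elements commuting with u³vu²v are {e, u², uvu²v, u³vu²v}.

Answer: {e, u², uvu²v, u³vu²v}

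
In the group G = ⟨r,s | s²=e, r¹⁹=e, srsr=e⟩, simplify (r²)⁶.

Compute successive powers of (r²), reducing at each step:
  (r²)²: (r²) · r² = r⁴
  (r²)³: (r⁴) · r² = r⁶
  (r²)⁴: (r⁶) · r² = r⁸
  (r²)⁵: (r⁸) · r² = r¹⁰
  (r²)⁶: (r¹⁰) · r² = r¹²

Answer: r¹²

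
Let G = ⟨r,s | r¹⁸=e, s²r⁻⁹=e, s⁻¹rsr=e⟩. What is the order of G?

Enumerate words in the generators, reducing via the relations: the distinct elements are
  {e, r, s, rs, r², r³, r⁴, r⁵, r⁶, r⁷, r⁸, r⁹, r²s, r³s, r¹², r¹³, r¹¹, r¹⁰, r¹⁴, r¹⁵, r¹⁶, r¹⁷, r⁴s, r⁵s, r⁶s, r⁷s, r⁸s, s⁻¹, rs⁻¹, r²s⁻¹, r³s⁻¹, r⁴s⁻¹, r⁵s⁻¹, r⁶s⁻¹, r⁷s⁻¹, r⁸s⁻¹}.
No further products give new elements, so |G| = 36.

Answer: 36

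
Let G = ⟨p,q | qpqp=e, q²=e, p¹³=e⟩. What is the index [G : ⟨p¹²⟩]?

First find ord(p¹²) by computing successive powers:
  (p¹²)¹ = p¹², (p¹²)² = p¹¹, (p¹²)³ = p¹⁰, (p¹²)⁴ = p⁹, (p¹²)⁵ = p⁸, (p¹²)⁶ = p⁷, (p¹²)⁷ = p⁶, (p¹²)⁸ = p⁵, (p¹²)⁹ = p⁴, (p¹²)¹⁰ = p³, (p¹²)¹¹ = p², (p¹²)¹² = p, (p¹²)¹³ = e.
So |⟨p¹²⟩| = ord(p¹²) = 13. With |G| = 26, by Lagrange [G : ⟨p¹²⟩] = 26/13 = 2.

Answer: 2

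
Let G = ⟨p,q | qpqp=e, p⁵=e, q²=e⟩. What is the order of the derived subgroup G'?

G' = [G, G] is generated by all commutators. The generator-pair commutators are: [p, q] = p².
The subgroup they normally generate is {e, p, p², p³, p⁴}, of order 5.
Check: |G/G'| = 10/5 = 2 is the order of the abelianisation.

Answer: 5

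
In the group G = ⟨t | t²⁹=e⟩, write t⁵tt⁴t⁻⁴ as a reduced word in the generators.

Multiply left to right, reducing at each step:
  (t⁵) · t = t⁶
  (t⁶) · t⁴ = t¹⁰
  (t¹⁰) · t⁻⁴ = t⁶

Answer: t⁶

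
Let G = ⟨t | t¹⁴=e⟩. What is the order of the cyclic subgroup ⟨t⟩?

|⟨t⟩| equals the order of t. Compute successive powers until reaching e:
  t¹ = t, t² = t², t³ = t³, t⁴ = t⁴, t⁵ = t⁵, t⁶ = t⁶, t⁷ = t⁷, t⁸ = t⁸, t⁹ = t⁹, t¹⁰ = t¹⁰, t¹¹ = t¹¹, t¹² = t¹², t¹³ = t¹³, t¹⁴ = e.
The smallest positive k with tᵏ = e is 14, so |⟨t⟩| = 14.

Answer: 14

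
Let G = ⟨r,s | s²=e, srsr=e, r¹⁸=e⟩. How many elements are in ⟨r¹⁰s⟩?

|⟨r¹⁰s⟩| equals the order of r¹⁰s. Compute successive powers until reaching e:
  (r¹⁰s)¹ = r¹⁰s, (r¹⁰s)² = e.
The smallest positive k with (r¹⁰s)ᵏ = e is 2, so |⟨r¹⁰s⟩| = 2.

Answer: 2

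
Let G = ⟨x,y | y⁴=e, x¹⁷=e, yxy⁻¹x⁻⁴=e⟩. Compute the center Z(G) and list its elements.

An element z ∈ Z(G) iff z commutes with every generator.
For example e is central: e·x = x = x·e; e·y = y = y·e.
Whereas x ∉ Z(G) since x·y = xy ≠ x⁴y = y·x.
Checking each of the 68 elements this way gives Z(G) = {e}, of order 1.

Answer: {e}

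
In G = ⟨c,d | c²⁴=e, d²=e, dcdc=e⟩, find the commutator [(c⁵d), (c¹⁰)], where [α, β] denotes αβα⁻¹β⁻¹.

[(c⁵d), (c¹⁰)] = (c⁵d)·(c¹⁰)·(c⁵d)⁻¹·(c¹⁰)⁻¹.
  (c⁵d) · (c¹⁰) = c¹⁹d
  (c¹⁹d) · (c⁵d) = c¹⁴
  (c¹⁴) · (c¹⁴) = c⁴

Answer: c⁴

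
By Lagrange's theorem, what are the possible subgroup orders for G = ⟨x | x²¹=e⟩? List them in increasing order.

|G| = 21 = 3 · 7. By Lagrange's theorem the order of any subgroup divides 21; the divisors of 21 are 1, 3, 7, 21.

Answer: 1, 3, 7, 21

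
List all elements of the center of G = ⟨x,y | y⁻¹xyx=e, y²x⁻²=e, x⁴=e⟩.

An element z ∈ Z(G) iff z commutes with every generator.
For example x² is central: (x²)·x = x³ = x·(x²); (x²)·y = y⁻¹ = y·(x²).
Whereas x ∉ Z(G) since x·y = xy ≠ xy⁻¹ = y·x.
Checking each of the 8 elements this way gives Z(G) = {e, x²}, of order 2.

Answer: {e, x²}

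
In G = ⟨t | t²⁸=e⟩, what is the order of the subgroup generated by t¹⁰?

|⟨t¹⁰⟩| equals the order of t¹⁰. Compute successive powers until reaching e:
  (t¹⁰)¹ = t¹⁰, (t¹⁰)² = t²⁰, (t¹⁰)³ = t², (t¹⁰)⁴ = t¹², (t¹⁰)⁵ = t²², (t¹⁰)⁶ = t⁴, (t¹⁰)⁷ = t¹⁴, (t¹⁰)⁸ = t²⁴, (t¹⁰)⁹ = t⁶, (t¹⁰)¹⁰ = t¹⁶, (t¹⁰)¹¹ = t²⁶, (t¹⁰)¹² = t⁸, (t¹⁰)¹³ = t¹⁸, (t¹⁰)¹⁴ = e.
The smallest positive k with (t¹⁰)ᵏ = e is 14, so |⟨t¹⁰⟩| = 14.

Answer: 14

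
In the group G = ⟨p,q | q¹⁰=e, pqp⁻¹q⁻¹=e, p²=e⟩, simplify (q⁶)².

Compute successive powers of (q⁶), reducing at each step:
  (q⁶)²: (q⁶) · q⁶ = q²

Answer: q²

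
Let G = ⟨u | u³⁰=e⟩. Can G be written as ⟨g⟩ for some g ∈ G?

|G| = 30. The element u has order 30 (its powers give 30 distinct elements), so ⟨u⟩ = G and G is cyclic.

Answer: Yes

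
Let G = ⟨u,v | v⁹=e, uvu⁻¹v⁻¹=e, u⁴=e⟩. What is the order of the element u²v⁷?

Compute successive powers until reaching e:
  (u²v⁷)¹ = u²v⁷, (u²v⁷)² = v⁵, (u²v⁷)³ = u²v³, (u²v⁷)⁴ = v, (u²v⁷)⁵ = u²v⁸, (u²v⁷)⁶ = v⁶, (u²v⁷)⁷ = u²v⁴, (u²v⁷)⁸ = v², (u²v⁷)⁹ = u², (u²v⁷)¹⁰ = v⁷, (u²v⁷)¹¹ = u²v⁵, (u²v⁷)¹² = v³, (u²v⁷)¹³ = u²v, (u²v⁷)¹⁴ = v⁸, (u²v⁷)¹⁵ = u²v⁶, (u²v⁷)¹⁶ = v⁴, (u²v⁷)¹⁷ = u²v², (u²v⁷)¹⁸ = e.
The smallest positive k with (u²v⁷)ᵏ = e is 18.

Answer: 18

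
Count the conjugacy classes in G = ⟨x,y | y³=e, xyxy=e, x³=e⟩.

The conjugacy classes (representative and size) are:
  [e] (size 1), [yx²] (size 4), [y²x] (size 4), [x²y²] (size 3).
Class equation: 1 + 4 + 4 + 3 = 12 = |G|. So G has 4 conjugacy classes.

Answer: 4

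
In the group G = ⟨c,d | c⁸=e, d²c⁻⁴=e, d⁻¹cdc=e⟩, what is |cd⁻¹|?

Compute successive powers until reaching e:
  (cd⁻¹)¹ = cd⁻¹, (cd⁻¹)² = c⁴, (cd⁻¹)³ = cd, (cd⁻¹)⁴ = e.
The smallest positive k with (cd⁻¹)ᵏ = e is 4.

Answer: 4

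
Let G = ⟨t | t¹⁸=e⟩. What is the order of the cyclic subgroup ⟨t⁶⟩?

|⟨t⁶⟩| equals the order of t⁶. Compute successive powers until reaching e:
  (t⁶)¹ = t⁶, (t⁶)² = t¹², (t⁶)³ = e.
The smallest positive k with (t⁶)ᵏ = e is 3, so |⟨t⁶⟩| = 3.

Answer: 3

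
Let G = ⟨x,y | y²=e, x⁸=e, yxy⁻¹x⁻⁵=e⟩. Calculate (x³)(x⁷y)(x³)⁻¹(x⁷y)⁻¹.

[(x³), (x⁷y)] = (x³)·(x⁷y)·(x³)⁻¹·(x⁷y)⁻¹.
  (x³) · (x⁷y) = x²y
  (x²y) · (x⁵) = x³y
  (x³y) · (x⁵y) = x⁴

Answer: x⁴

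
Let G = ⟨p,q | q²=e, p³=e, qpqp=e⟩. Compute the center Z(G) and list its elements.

An element z ∈ Z(G) iff z commutes with every generator.
For example e is central: e·p = p = p·e; e·q = q = q·e.
Whereas p ∉ Z(G) since p·q = pq ≠ p²q = q·p.
Checking each of the 6 elements this way gives Z(G) = {e}, of order 1.

Answer: {e}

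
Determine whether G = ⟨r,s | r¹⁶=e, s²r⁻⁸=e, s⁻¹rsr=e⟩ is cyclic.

Every cyclic group is abelian. But r·s = rs while s·r = r⁷s⁻¹, so r·s ≠ s·r and G is not abelian. Hence G is not cyclic.

Answer: No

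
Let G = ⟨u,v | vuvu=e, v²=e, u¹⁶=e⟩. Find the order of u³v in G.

Compute successive powers until reaching e:
  (u³v)¹ = u³v, (u³v)² = e.
The smallest positive k with (u³v)ᵏ = e is 2.

Answer: 2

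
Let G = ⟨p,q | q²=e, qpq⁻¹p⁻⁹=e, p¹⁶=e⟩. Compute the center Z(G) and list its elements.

An element z ∈ Z(G) iff z commutes with every generator.
For example p² is central: (p²)·p = p³ = p·(p²); (p²)·q = p²q = q·(p²).
Whereas p ∉ Z(G) since p·q = pq ≠ p⁹q = q·p.
Checking each of the 32 elements this way gives Z(G) = {e, p², p⁴, p⁶, p⁸, p¹⁰, p¹², p¹⁴}, of order 8.

Answer: {e, p², p⁴, p⁶, p⁸, p¹⁰, p¹², p¹⁴}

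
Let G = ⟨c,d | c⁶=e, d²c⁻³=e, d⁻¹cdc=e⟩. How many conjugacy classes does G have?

The conjugacy classes (representative and size) are:
  [e] (size 1), [c] (size 2), [c²] (size 2), [c³] (size 1), [cd⁻¹] (size 3), [c²d⁻¹] (size 3).
Class equation: 1 + 2 + 2 + 1 + 3 + 3 = 12 = |G|. So G has 6 conjugacy classes.

Answer: 6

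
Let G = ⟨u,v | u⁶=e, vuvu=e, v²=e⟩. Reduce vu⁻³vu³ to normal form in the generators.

Multiply left to right, reducing at each step:
  v · u⁻³ = u³v
  (u³v) · v = u³
  (u³) · u³ = e

Answer: e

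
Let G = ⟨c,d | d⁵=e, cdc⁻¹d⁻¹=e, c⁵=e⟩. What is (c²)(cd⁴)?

Compute (c²) · (cd⁴) by multiplying left to right and reducing via the relations at each step:
  (c²) · c = c³
  (c³) · d⁴ = c³d⁴

Answer: c³d⁴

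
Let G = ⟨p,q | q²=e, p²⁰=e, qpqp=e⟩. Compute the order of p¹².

Compute successive powers until reaching e:
  (p¹²)¹ = p¹², (p¹²)² = p⁴, (p¹²)³ = p¹⁶, (p¹²)⁴ = p⁸, (p¹²)⁵ = e.
The smallest positive k with (p¹²)ᵏ = e is 5.

Answer: 5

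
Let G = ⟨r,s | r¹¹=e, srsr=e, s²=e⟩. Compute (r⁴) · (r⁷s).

Compute (r⁴) · (r⁷s) by multiplying left to right and reducing via the relations at each step:
  (r⁴) · r⁷ = e
  e · s = s

Answer: s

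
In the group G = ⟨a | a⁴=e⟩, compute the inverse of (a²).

The order of (a²) is 2 (smallest k with (a²)ᵏ = e), so (a²)⁻¹ = (a²)¹ = a².
Check: (a²) · (a²) → (a²) · a² = e, giving e as required.

Answer: a²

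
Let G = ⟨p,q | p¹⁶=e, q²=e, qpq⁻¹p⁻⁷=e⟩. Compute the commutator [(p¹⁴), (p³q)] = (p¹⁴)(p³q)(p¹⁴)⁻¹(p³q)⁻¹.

[(p¹⁴), (p³q)] = (p¹⁴)·(p³q)·(p¹⁴)⁻¹·(p³q)⁻¹.
  (p¹⁴) · (p³q) = pq
  (pq) · (p²) = p¹⁵q
  (p¹⁵q) · (p¹¹q) = p¹²

Answer: p¹²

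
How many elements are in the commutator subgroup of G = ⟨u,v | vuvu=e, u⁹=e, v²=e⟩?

G' = [G, G] is generated by all commutators. The generator-pair commutators are: [u, v] = u².
The subgroup they normally generate is {e, u, u², u³, u⁴, u⁵, u⁶, u⁷, u⁸}, of order 9.
Check: |G/G'| = 18/9 = 2 is the order of the abelianisation.

Answer: 9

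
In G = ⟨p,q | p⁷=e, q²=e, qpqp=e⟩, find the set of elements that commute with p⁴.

⟨p⁴⟩ ⊆ C_G(p⁴) since powers of p⁴ commute with p⁴; so |C_G(p⁴)| ≥ |⟨p⁴⟩| = 7.
By orbit–stabilizer, |C_G(p⁴)| = |G| / |conj. class of p⁴| = 14 / 2 = 7.
The 7 elements commuting with p⁴ are {e, p, p², p³, p⁴, p⁵, p⁶}.

Answer: {e, p, p², p³, p⁴, p⁵, p⁶}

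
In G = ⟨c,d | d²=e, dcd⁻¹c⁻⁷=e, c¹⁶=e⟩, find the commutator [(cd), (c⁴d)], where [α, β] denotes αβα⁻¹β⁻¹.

[(cd), (c⁴d)] = (cd)·(c⁴d)·(cd)⁻¹·(c⁴d)⁻¹.
  (cd) · (c⁴d) = c¹³
  (c¹³) · (c⁹d) = c⁶d
  (c⁶d) · (c⁴d) = c²

Answer: c²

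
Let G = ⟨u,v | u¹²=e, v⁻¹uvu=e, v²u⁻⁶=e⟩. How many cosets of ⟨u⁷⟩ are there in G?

First find ord(u⁷) by computing successive powers:
  (u⁷)¹ = u⁷, (u⁷)² = u², (u⁷)³ = u⁹, (u⁷)⁴ = u⁴, (u⁷)⁵ = u¹¹, (u⁷)⁶ = u⁶, (u⁷)⁷ = u, (u⁷)⁸ = u⁸, (u⁷)⁹ = u³, (u⁷)¹⁰ = u¹⁰, (u⁷)¹¹ = u⁵, (u⁷)¹² = e.
So |⟨u⁷⟩| = ord(u⁷) = 12. With |G| = 24, by Lagrange [G : ⟨u⁷⟩] = 24/12 = 2.

Answer: 2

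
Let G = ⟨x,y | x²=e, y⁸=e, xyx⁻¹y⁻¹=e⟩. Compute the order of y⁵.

Compute successive powers until reaching e:
  (y⁵)¹ = y⁵, (y⁵)² = y², (y⁵)³ = y⁷, (y⁵)⁴ = y⁴, (y⁵)⁵ = y, (y⁵)⁶ = y⁶, (y⁵)⁷ = y³, (y⁵)⁸ = e.
The smallest positive k with (y⁵)ᵏ = e is 8.

Answer: 8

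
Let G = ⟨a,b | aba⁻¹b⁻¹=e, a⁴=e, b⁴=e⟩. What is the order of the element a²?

Compute successive powers until reaching e:
  (a²)¹ = a², (a²)² = e.
The smallest positive k with (a²)ᵏ = e is 2.

Answer: 2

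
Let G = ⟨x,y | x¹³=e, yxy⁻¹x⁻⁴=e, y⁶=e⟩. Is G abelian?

x·y = xy but y·x = x⁴y, so x·y ≠ y·x and G is not abelian.

Answer: No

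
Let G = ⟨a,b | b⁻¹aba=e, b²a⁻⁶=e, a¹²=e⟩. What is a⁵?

Compute successive powers of a, reducing at each step:
  a²: a · a = a²
  a³: (a²) · a = a³
  a⁴: (a³) · a = a⁴
  a⁵: (a⁴) · a = a⁵

Answer: a⁵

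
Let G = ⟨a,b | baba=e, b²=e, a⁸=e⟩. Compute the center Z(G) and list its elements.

An element z ∈ Z(G) iff z commutes with every generator.
For example a⁴ is central: (a⁴)·a = a⁵ = a·(a⁴); (a⁴)·b = a⁴b = b·(a⁴).
Whereas a ∉ Z(G) since a·b = ab ≠ a⁷b = b·a.
Checking each of the 16 elements this way gives Z(G) = {e, a⁴}, of order 2.

Answer: {e, a⁴}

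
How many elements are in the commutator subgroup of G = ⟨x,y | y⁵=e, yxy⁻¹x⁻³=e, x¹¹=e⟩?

G' = [G, G] is generated by all commutators. The generator-pair commutators are: [x, y] = x⁹.
The subgroup they normally generate is {e, x, x², x³, x⁴, x⁵, x⁶, x⁷, x⁸, x⁹, x¹⁰}, of order 11.
Check: |G/G'| = 55/11 = 5 is the order of the abelianisation.

Answer: 11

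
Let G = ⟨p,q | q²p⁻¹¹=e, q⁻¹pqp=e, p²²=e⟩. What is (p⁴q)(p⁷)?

Compute (p⁴q) · (p⁷) by multiplying left to right and reducing via the relations at each step:
  (p⁴q) · p⁷ = p⁸q⁻¹

Answer: p⁸q⁻¹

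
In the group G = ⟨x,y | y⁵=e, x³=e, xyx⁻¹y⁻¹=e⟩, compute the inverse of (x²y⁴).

The order of (x²y⁴) is 15 (smallest k with (x²y⁴)ᵏ = e), so (x²y⁴)⁻¹ = (x²y⁴)¹⁴ = xy.
Check: (x²y⁴) · (xy) → (x²y⁴) · x = y⁴;   (y⁴) · y = e, giving e as required.

Answer: xy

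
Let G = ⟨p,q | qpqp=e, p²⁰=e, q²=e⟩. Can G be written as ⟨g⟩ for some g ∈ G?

Every cyclic group is abelian. But p·q = pq while q·p = p¹⁹q, so p·q ≠ q·p and G is not abelian. Hence G is not cyclic.

Answer: No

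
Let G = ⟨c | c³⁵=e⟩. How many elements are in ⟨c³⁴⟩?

|⟨c³⁴⟩| equals the order of c³⁴. Compute successive powers until reaching e:
  (c³⁴)¹ = c³⁴, (c³⁴)² = c³³, (c³⁴)³ = c³², (c³⁴)⁴ = c³¹, (c³⁴)⁵ = c³⁰, (c³⁴)⁶ = c²⁹, (c³⁴)⁷ = c²⁸, (c³⁴)⁸ = c²⁷, (c³⁴)⁹ = c²⁶, (c³⁴)¹⁰ = c²⁵, (c³⁴)¹¹ = c²⁴, (c³⁴)¹² = c²³, (c³⁴)¹³ = c²², (c³⁴)¹⁴ = c²¹, (c³⁴)¹⁵ = c²⁰, (c³⁴)¹⁶ = c¹⁹, (c³⁴)¹⁷ = c¹⁸, (c³⁴)¹⁸ = c¹⁷, (c³⁴)¹⁹ = c¹⁶, (c³⁴)²⁰ = c¹⁵, (c³⁴)²¹ = c¹⁴, (c³⁴)²² = c¹³, (c³⁴)²³ = c¹², (c³⁴)²⁴ = c¹¹, (c³⁴)²⁵ = c¹⁰, (c³⁴)²⁶ = c⁹, (c³⁴)²⁷ = c⁸, (c³⁴)²⁸ = c⁷, (c³⁴)²⁹ = c⁶, (c³⁴)³⁰ = c⁵, (c³⁴)³¹ = c⁴, (c³⁴)³² = c³, (c³⁴)³³ = c², (c³⁴)³⁴ = c, (c³⁴)³⁵ = e.
The smallest positive k with (c³⁴)ᵏ = e is 35, so |⟨c³⁴⟩| = 35.

Answer: 35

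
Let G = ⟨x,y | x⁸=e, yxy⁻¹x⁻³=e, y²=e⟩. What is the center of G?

An element z ∈ Z(G) iff z commutes with every generator.
For example x⁴ is central: (x⁴)·x = x⁵ = x·(x⁴); (x⁴)·y = x⁴y = y·(x⁴).
Whereas x ∉ Z(G) since x·y = xy ≠ x³y = y·x.
Checking each of the 16 elements this way gives Z(G) = {e, x⁴}, of order 2.

Answer: {e, x⁴}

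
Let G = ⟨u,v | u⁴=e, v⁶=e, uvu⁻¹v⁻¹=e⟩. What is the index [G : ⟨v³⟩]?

First find ord(v³) by computing successive powers:
  (v³)¹ = v³, (v³)² = e.
So |⟨v³⟩| = ord(v³) = 2. With |G| = 24, by Lagrange [G : ⟨v³⟩] = 24/2 = 12.

Answer: 12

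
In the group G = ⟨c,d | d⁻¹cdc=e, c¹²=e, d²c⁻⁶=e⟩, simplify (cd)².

Compute successive powers of (cd), reducing at each step:
  (cd)²: (cd) · c = d;   d · d = c⁶

Answer: c⁶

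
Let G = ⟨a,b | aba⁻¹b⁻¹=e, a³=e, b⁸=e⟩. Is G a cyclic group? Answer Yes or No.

|G| = 24. The element ab has order 24 (its powers give 24 distinct elements), so ⟨ab⟩ = G and G is cyclic.

Answer: Yes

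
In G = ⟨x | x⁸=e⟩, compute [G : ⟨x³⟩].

First find ord(x³) by computing successive powers:
  (x³)¹ = x³, (x³)² = x⁶, (x³)³ = x, (x³)⁴ = x⁴, (x³)⁵ = x⁷, (x³)⁶ = x², (x³)⁷ = x⁵, (x³)⁸ = e.
So |⟨x³⟩| = ord(x³) = 8. With |G| = 8, by Lagrange [G : ⟨x³⟩] = 8/8 = 1.

Answer: 1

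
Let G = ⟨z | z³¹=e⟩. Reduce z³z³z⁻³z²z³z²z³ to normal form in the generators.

Multiply left to right, reducing at each step:
  (z³) · z³ = z⁶
  (z⁶) · z⁻³ = z³
  (z³) · z² = z⁵
  (z⁵) · z³ = z⁸
  (z⁸) · z² = z¹⁰
  (z¹⁰) · z³ = z¹³

Answer: z¹³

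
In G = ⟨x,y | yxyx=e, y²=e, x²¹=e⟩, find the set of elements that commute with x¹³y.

⟨x¹³y⟩ ⊆ C_G(x¹³y) since powers of x¹³y commute with x¹³y; so |C_G(x¹³y)| ≥ |⟨x¹³y⟩| = 2.
By orbit–stabilizer, |C_G(x¹³y)| = |G| / |conj. class of x¹³y| = 42 / 21 = 2.
The 2 elements commuting with x¹³y are {e, x¹³y}.

Answer: {e, x¹³y}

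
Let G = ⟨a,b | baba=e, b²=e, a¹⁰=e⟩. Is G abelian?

a·b = ab but b·a = a⁹b, so a·b ≠ b·a and G is not abelian.

Answer: No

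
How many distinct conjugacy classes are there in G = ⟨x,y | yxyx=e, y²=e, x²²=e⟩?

The conjugacy classes (representative and size) are:
  [e] (size 1), [x] (size 2), [x²] (size 2), [x¹⁹] (size 2), [x⁴] (size 2), [x⁵] (size 2), [x⁶] (size 2), [x⁷] (size 2), [x⁸] (size 2), [x¹³] (size 2), [x¹⁰] (size 2), [x¹¹] (size 1), [x⁶y] (size 11), [xy] (size 11).
Class equation: 1 + 2 + 2 + 2 + 2 + 2 + 2 + 2 + 2 + 2 + 2 + 1 + 11 + 11 = 44 = |G|. So G has 14 conjugacy classes.

Answer: 14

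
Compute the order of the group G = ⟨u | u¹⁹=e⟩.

G is generated by a single element, so G is cyclic. The relator gives u¹⁹ = e and no smaller power is forced to be e, so the 19 powers {e, u, u², u³, u⁴, u⁵, u⁶, u⁷, u⁸, u⁹, u¹², u¹³, u¹¹, u¹⁰, u¹⁴, u¹⁵, u¹⁶, u¹⁷, u¹⁸} are distinct. Hence |G| = 19.

Answer: 19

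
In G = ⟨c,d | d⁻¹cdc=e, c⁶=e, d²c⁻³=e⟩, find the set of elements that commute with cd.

⟨cd⟩ ⊆ C_G(cd) since powers of cd commute with cd; so |C_G(cd)| ≥ |⟨cd⟩| = 4.
By orbit–stabilizer, |C_G(cd)| = |G| / |conj. class of cd| = 12 / 3 = 4.
The 4 elements commuting with cd are {e, c³, cd, cd⁻¹}.

Answer: {e, c³, cd, cd⁻¹}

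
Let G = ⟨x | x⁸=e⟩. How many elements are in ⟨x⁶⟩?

|⟨x⁶⟩| equals the order of x⁶. Compute successive powers until reaching e:
  (x⁶)¹ = x⁶, (x⁶)² = x⁴, (x⁶)³ = x², (x⁶)⁴ = e.
The smallest positive k with (x⁶)ᵏ = e is 4, so |⟨x⁶⟩| = 4.

Answer: 4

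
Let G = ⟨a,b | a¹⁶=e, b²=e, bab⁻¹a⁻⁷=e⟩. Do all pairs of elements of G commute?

a·b = ab but b·a = a⁷b, so a·b ≠ b·a and G is not abelian.

Answer: No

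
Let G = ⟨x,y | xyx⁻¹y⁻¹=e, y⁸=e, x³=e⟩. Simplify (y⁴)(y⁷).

Compute (y⁴) · (y⁷) by multiplying left to right and reducing via the relations at each step:
  (y⁴) · y⁷ = y³

Answer: y³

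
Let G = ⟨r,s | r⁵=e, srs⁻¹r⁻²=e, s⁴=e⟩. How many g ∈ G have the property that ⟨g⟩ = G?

⟨g⟩ = G would require ord(g) = |G| = 20, but the maximum element order in G is 5 < 20. So G is not cyclic and no single element generates it: the count is 0.

Answer: 0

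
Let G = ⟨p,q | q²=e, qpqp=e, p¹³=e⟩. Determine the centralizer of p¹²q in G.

⟨p¹²q⟩ ⊆ C_G(p¹²q) since powers of p¹²q commute with p¹²q; so |C_G(p¹²q)| ≥ |⟨p¹²q⟩| = 2.
By orbit–stabilizer, |C_G(p¹²q)| = |G| / |conj. class of p¹²q| = 26 / 13 = 2.
The 2 elements commuting with p¹²q are {e, p¹²q}.

Answer: {e, p¹²q}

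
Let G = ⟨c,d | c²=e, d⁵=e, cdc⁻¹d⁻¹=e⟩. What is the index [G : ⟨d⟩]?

First find ord(d) by computing successive powers:
  d¹ = d, d² = d², d³ = d³, d⁴ = d⁴, d⁵ = e.
So |⟨d⟩| = ord(d) = 5. With |G| = 10, by Lagrange [G : ⟨d⟩] = 10/5 = 2.

Answer: 2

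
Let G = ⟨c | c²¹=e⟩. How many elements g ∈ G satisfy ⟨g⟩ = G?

G is cyclic of order 21. An element generates G iff its order is 21, and a cyclic group of order 21 has exactly φ(21) = 12 such elements.

Answer: 12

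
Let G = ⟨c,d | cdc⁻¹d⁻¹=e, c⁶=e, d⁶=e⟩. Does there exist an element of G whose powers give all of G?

|G| = 36, but the maximum element order in G is 6 < 36. No single element generates all of G, so G is not cyclic.

Answer: No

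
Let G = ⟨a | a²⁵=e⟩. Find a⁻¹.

The order of a is 25 (smallest k with aᵏ = e), so a⁻¹ = a²⁴ = a²⁴.
Check: a · (a²⁴) → a · a²⁴ = e, giving e as required.

Answer: a²⁴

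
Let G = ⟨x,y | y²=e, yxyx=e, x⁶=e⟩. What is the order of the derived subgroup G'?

G' = [G, G] is generated by all commutators. The generator-pair commutators are: [x, y] = x².
The subgroup they normally generate is {e, x², x⁴}, of order 3.
Check: |G/G'| = 12/3 = 4 is the order of the abelianisation.

Answer: 3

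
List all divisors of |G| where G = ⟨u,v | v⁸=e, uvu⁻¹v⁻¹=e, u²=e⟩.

|G| = 16 = 2⁴. By Lagrange's theorem the order of any subgroup divides 16; the divisors of 16 are 1, 2, 4, 8, 16.

Answer: 1, 2, 4, 8, 16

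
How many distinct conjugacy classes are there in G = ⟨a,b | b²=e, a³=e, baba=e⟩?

The conjugacy classes (representative and size) are:
  [e] (size 1), [a] (size 2), [ab] (size 3).
Class equation: 1 + 2 + 3 = 6 = |G|. So G has 3 conjugacy classes.

Answer: 3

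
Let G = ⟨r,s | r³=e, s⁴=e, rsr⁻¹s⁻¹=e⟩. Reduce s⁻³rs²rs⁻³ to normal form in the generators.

Multiply left to right, reducing at each step:
  s · r = rs
  (rs) · s² = rs³
  (rs³) · r = r²s³
  (r²s³) · s⁻³ = r²

Answer: r²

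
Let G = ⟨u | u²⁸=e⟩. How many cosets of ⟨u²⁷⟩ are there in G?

First find ord(u²⁷) by computing successive powers:
  (u²⁷)¹ = u²⁷, (u²⁷)² = u²⁶, (u²⁷)³ = u²⁵, (u²⁷)⁴ = u²⁴, (u²⁷)⁵ = u²³, (u²⁷)⁶ = u²², (u²⁷)⁷ = u²¹, (u²⁷)⁸ = u²⁰, (u²⁷)⁹ = u¹⁹, (u²⁷)¹⁰ = u¹⁸, (u²⁷)¹¹ = u¹⁷, (u²⁷)¹² = u¹⁶, (u²⁷)¹³ = u¹⁵, (u²⁷)¹⁴ = u¹⁴, (u²⁷)¹⁵ = u¹³, (u²⁷)¹⁶ = u¹², (u²⁷)¹⁷ = u¹¹, (u²⁷)¹⁸ = u¹⁰, (u²⁷)¹⁹ = u⁹, (u²⁷)²⁰ = u⁸, (u²⁷)²¹ = u⁷, (u²⁷)²² = u⁶, (u²⁷)²³ = u⁵, (u²⁷)²⁴ = u⁴, (u²⁷)²⁵ = u³, (u²⁷)²⁶ = u², (u²⁷)²⁷ = u, (u²⁷)²⁸ = e.
So |⟨u²⁷⟩| = ord(u²⁷) = 28. With |G| = 28, by Lagrange [G : ⟨u²⁷⟩] = 28/28 = 1.

Answer: 1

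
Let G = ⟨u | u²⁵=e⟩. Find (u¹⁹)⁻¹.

The order of (u¹⁹) is 25 (smallest k with (u¹⁹)ᵏ = e), so (u¹⁹)⁻¹ = (u¹⁹)²⁴ = u⁶.
Check: (u¹⁹) · (u⁶) → (u¹⁹) · u⁶ = e, giving e as required.

Answer: u⁶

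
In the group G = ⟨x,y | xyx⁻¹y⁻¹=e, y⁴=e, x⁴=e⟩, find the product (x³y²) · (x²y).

Compute (x³y²) · (x²y) by multiplying left to right and reducing via the relations at each step:
  (x³y²) · x² = xy²
  (xy²) · y = xy³

Answer: xy³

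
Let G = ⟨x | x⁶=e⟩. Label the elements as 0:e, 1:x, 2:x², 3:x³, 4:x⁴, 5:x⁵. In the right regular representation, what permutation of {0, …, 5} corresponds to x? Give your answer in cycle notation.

(0 1 2 3 4 5)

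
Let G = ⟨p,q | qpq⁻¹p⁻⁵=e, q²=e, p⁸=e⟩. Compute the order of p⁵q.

Compute successive powers until reaching e:
  (p⁵q)¹ = p⁵q, (p⁵q)² = p⁶, (p⁵q)³ = p³q, (p⁵q)⁴ = p⁴, (p⁵q)⁵ = pq, (p⁵q)⁶ = p², (p⁵q)⁷ = p⁷q, (p⁵q)⁸ = e.
The smallest positive k with (p⁵q)ᵏ = e is 8.

Answer: 8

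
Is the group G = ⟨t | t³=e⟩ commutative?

G has a single generator, so G is cyclic and hence abelian.

Answer: Yes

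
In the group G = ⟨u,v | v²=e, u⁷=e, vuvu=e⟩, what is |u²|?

Compute successive powers until reaching e:
  (u²)¹ = u², (u²)² = u⁴, (u²)³ = u⁶, (u²)⁴ = u, (u²)⁵ = u³, (u²)⁶ = u⁵, (u²)⁷ = e.
The smallest positive k with (u²)ᵏ = e is 7.

Answer: 7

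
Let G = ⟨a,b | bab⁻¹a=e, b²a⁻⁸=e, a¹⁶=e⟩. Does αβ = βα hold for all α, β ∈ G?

a·b = ab but b·a = a⁷b⁻¹, so a·b ≠ b·a and G is not abelian.

Answer: No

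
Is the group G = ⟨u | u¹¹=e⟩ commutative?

G has a single generator, so G is cyclic and hence abelian.

Answer: Yes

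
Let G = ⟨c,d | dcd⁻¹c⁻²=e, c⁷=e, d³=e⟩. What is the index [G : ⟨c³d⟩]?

First find ord(c³d) by computing successive powers:
  (c³d)¹ = c³d, (c³d)² = c²d², (c³d)³ = e.
So |⟨c³d⟩| = ord(c³d) = 3. With |G| = 21, by Lagrange [G : ⟨c³d⟩] = 21/3 = 7.

Answer: 7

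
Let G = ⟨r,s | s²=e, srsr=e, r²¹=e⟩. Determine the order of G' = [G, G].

G' = [G, G] is generated by all commutators. The generator-pair commutators are: [r, s] = r².
The subgroup they normally generate is {e, r, r², r³, r⁴, r⁵, r⁶, r⁷, r⁸, r⁹, r¹⁰, r¹¹, r¹², r¹³, r¹⁴, r¹⁵, r¹⁶, r¹⁷, r¹⁸, r¹⁹, r²⁰}, of order 21.
Check: |G/G'| = 42/21 = 2 is the order of the abelianisation.

Answer: 21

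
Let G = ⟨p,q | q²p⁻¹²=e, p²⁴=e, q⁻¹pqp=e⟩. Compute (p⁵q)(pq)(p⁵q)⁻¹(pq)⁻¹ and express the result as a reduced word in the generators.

[(p⁵q), (pq)] = (p⁵q)·(pq)·(p⁵q)⁻¹·(pq)⁻¹.
  (p⁵q) · (pq) = p¹⁶
  (p¹⁶) · (p⁵q⁻¹) = p⁹q
  (p⁹q) · (pq⁻¹) = p⁸

Answer: p⁸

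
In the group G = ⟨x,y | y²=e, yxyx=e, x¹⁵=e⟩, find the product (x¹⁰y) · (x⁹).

Compute (x¹⁰y) · (x⁹) by multiplying left to right and reducing via the relations at each step:
  (x¹⁰y) · x⁹ = xy

Answer: xy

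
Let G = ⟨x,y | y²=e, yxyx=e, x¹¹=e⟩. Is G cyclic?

Every cyclic group is abelian. But x·y = xy while y·x = x¹⁰y, so x·y ≠ y·x and G is not abelian. Hence G is not cyclic.

Answer: No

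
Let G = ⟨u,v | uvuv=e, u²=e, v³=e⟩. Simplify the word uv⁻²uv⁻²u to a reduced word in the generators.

Multiply left to right, reducing at each step:
  u · v⁻² = uv
  (uv) · u = v²
  (v²) · v⁻² = e
  e · u = u

Answer: u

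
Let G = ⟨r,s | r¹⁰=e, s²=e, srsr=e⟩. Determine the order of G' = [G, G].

G' = [G, G] is generated by all commutators. The generator-pair commutators are: [r, s] = r².
The subgroup they normally generate is {e, r², r⁴, r⁶, r⁸}, of order 5.
Check: |G/G'| = 20/5 = 4 is the order of the abelianisation.

Answer: 5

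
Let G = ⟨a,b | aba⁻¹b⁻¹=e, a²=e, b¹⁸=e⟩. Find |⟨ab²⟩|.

|⟨ab²⟩| equals the order of ab². Compute successive powers until reaching e:
  (ab²)¹ = ab², (ab²)² = b⁴, (ab²)³ = ab⁶, (ab²)⁴ = b⁸, (ab²)⁵ = ab¹⁰, (ab²)⁶ = b¹², (ab²)⁷ = ab¹⁴, (ab²)⁸ = b¹⁶, (ab²)⁹ = a, (ab²)¹⁰ = b², (ab²)¹¹ = ab⁴, (ab²)¹² = b⁶, (ab²)¹³ = ab⁸, (ab²)¹⁴ = b¹⁰, (ab²)¹⁵ = ab¹², (ab²)¹⁶ = b¹⁴, (ab²)¹⁷ = ab¹⁶, (ab²)¹⁸ = e.
The smallest positive k with (ab²)ᵏ = e is 18, so |⟨ab²⟩| = 18.

Answer: 18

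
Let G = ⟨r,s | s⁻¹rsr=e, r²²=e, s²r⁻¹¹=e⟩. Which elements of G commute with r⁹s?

⟨r⁹s⟩ ⊆ C_G(r⁹s) since powers of r⁹s commute with r⁹s; so |C_G(r⁹s)| ≥ |⟨r⁹s⟩| = 4.
By orbit–stabilizer, |C_G(r⁹s)| = |G| / |conj. class of r⁹s| = 44 / 11 = 4.
The 4 elements commuting with r⁹s are {e, r¹¹, r⁹s, r⁹s⁻¹}.

Answer: {e, r¹¹, r⁹s, r⁹s⁻¹}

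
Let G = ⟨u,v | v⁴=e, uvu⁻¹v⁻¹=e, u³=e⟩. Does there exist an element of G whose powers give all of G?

|G| = 12. The element uv has order 12 (its powers give 12 distinct elements), so ⟨uv⟩ = G and G is cyclic.

Answer: Yes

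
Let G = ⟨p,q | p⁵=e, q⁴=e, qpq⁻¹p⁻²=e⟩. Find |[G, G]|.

G' = [G, G] is generated by all commutators. The generator-pair commutators are: [p, q] = p⁴.
The subgroup they normally generate is {e, p, p², p³, p⁴}, of order 5.
Check: |G/G'| = 20/5 = 4 is the order of the abelianisation.

Answer: 5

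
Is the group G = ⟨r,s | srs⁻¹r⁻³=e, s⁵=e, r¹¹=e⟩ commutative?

r·s = rs but s·r = r³s, so r·s ≠ s·r and G is not abelian.

Answer: No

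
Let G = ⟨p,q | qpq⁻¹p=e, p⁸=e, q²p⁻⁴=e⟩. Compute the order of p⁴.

Compute successive powers until reaching e:
  (p⁴)¹ = p⁴, (p⁴)² = e.
The smallest positive k with (p⁴)ᵏ = e is 2.

Answer: 2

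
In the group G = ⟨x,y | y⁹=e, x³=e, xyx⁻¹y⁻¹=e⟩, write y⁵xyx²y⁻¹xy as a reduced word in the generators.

Multiply left to right, reducing at each step:
  (y⁵) · x = xy⁵
  (xy⁵) · y = xy⁶
  (xy⁶) · x² = y⁶
  (y⁶) · y⁻¹ = y⁵
  (y⁵) · x = xy⁵
  (xy⁵) · y = xy⁶

Answer: xy⁶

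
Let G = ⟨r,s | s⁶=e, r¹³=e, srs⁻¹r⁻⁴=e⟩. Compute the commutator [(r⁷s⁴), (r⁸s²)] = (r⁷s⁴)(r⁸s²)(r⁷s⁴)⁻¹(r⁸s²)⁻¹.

[(r⁷s⁴), (r⁸s²)] = (r⁷s⁴)·(r⁸s²)·(r⁷s⁴)⁻¹·(r⁸s²)⁻¹.
  (r⁷s⁴) · (r⁸s²) = r
  r · (r⁵s²) = r⁶s²
  (r⁶s²) · (r⁶s⁴) = r¹¹

Answer: r¹¹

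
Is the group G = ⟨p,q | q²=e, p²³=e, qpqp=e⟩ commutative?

p·q = pq but q·p = p²²q, so p·q ≠ q·p and G is not abelian.

Answer: No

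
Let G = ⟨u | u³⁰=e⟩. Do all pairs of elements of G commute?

G has a single generator, so G is cyclic and hence abelian.

Answer: Yes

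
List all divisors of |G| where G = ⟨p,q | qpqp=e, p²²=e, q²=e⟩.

|G| = 44 = 2² · 11. By Lagrange's theorem the order of any subgroup divides 44; the divisors of 44 are 1, 2, 4, 11, 22, 44.

Answer: 1, 2, 4, 11, 22, 44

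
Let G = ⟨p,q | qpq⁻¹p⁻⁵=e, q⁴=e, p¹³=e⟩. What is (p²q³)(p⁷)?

Compute (p²q³) · (p⁷) by multiplying left to right and reducing via the relations at each step:
  (p²q³) · p⁷ = p⁶q³

Answer: p⁶q³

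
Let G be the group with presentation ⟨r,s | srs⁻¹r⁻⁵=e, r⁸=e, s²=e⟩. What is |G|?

Enumerate words in the generators, reducing via the relations: the distinct elements are
  {e, r, s, rs, r², r³, r⁴, r⁵, r⁶, r⁷, r²s, r³s, r⁴s, r⁵s, r⁶s, r⁷s}.
No further products give new elements, so |G| = 16.

Answer: 16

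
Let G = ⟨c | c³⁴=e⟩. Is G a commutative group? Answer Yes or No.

G has a single generator, so G is cyclic and hence abelian.

Answer: Yes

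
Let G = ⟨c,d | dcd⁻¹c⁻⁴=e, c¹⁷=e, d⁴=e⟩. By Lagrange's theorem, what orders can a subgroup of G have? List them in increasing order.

|G| = 68 = 2² · 17. By Lagrange's theorem the order of any subgroup divides 68; the divisors of 68 are 1, 2, 4, 17, 34, 68.

Answer: 1, 2, 4, 17, 34, 68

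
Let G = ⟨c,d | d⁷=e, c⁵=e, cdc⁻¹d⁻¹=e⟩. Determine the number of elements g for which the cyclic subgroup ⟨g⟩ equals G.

G is cyclic of order 35. An element generates G iff its order is 35, and a cyclic group of order 35 has exactly φ(35) = 24 such elements.

Answer: 24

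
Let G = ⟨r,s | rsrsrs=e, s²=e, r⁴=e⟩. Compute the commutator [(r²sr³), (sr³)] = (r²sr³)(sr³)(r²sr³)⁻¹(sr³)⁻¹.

[(r²sr³), (sr³)] = (r²sr³)·(sr³)·(r²sr³)⁻¹·(sr³)⁻¹.
  (r²sr³) · (sr³) = r³s
  (r³s) · (rsr²) = r²sr
  (r²sr) · (rs) = r²sr²s

Answer: r²sr²s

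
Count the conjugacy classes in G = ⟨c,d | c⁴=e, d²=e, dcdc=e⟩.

The conjugacy classes (representative and size) are:
  [e] (size 1), [c] (size 2), [c²] (size 1), [c²d] (size 2), [c³d] (size 2).
Class equation: 1 + 2 + 1 + 2 + 2 = 8 = |G|. So G has 5 conjugacy classes.

Answer: 5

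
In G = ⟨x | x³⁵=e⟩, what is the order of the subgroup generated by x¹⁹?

|⟨x¹⁹⟩| equals the order of x¹⁹. Compute successive powers until reaching e:
  (x¹⁹)¹ = x¹⁹, (x¹⁹)² = x³, (x¹⁹)³ = x²², (x¹⁹)⁴ = x⁶, (x¹⁹)⁵ = x²⁵, (x¹⁹)⁶ = x⁹, (x¹⁹)⁷ = x²⁸, (x¹⁹)⁸ = x¹², (x¹⁹)⁹ = x³¹, (x¹⁹)¹⁰ = x¹⁵, (x¹⁹)¹¹ = x³⁴, (x¹⁹)¹² = x¹⁸, (x¹⁹)¹³ = x², (x¹⁹)¹⁴ = x²¹, (x¹⁹)¹⁵ = x⁵, (x¹⁹)¹⁶ = x²⁴, (x¹⁹)¹⁷ = x⁸, (x¹⁹)¹⁸ = x²⁷, (x¹⁹)¹⁹ = x¹¹, (x¹⁹)²⁰ = x³⁰, (x¹⁹)²¹ = x¹⁴, (x¹⁹)²² = x³³, (x¹⁹)²³ = x¹⁷, (x¹⁹)²⁴ = x, (x¹⁹)²⁵ = x²⁰, (x¹⁹)²⁶ = x⁴, (x¹⁹)²⁷ = x²³, (x¹⁹)²⁸ = x⁷, (x¹⁹)²⁹ = x²⁶, (x¹⁹)³⁰ = x¹⁰, (x¹⁹)³¹ = x²⁹, (x¹⁹)³² = x¹³, (x¹⁹)³³ = x³², (x¹⁹)³⁴ = x¹⁶, (x¹⁹)³⁵ = e.
The smallest positive k with (x¹⁹)ᵏ = e is 35, so |⟨x¹⁹⟩| = 35.

Answer: 35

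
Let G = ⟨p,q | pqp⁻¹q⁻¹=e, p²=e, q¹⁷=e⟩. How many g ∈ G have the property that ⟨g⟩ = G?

G is cyclic of order 34. An element generates G iff its order is 34, and a cyclic group of order 34 has exactly φ(34) = 16 such elements.

Answer: 16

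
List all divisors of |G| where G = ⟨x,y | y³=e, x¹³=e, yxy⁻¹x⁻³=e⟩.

|G| = 39 = 3 · 13. By Lagrange's theorem the order of any subgroup divides 39; the divisors of 39 are 1, 3, 13, 39.

Answer: 1, 3, 13, 39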